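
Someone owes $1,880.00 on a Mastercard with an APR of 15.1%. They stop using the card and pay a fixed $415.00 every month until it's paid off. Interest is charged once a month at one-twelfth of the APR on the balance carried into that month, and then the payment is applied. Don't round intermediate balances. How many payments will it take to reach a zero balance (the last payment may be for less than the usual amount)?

Monthly rate r = 15.1%/12 = 1.25833% = 0.0125833.
Recurrence: B ← B·(1+r) − $415.00.
Month 1: interest $23.66; balance after payment $1,488.66.
Month 2: interest $18.73; balance after payment $1,092.39.
Month 3: interest $13.75; balance after payment $691.13.
Month 4: interest $8.70; balance after payment $284.83.
Month 5: interest $3.58; balance after payment $0.00.

5 months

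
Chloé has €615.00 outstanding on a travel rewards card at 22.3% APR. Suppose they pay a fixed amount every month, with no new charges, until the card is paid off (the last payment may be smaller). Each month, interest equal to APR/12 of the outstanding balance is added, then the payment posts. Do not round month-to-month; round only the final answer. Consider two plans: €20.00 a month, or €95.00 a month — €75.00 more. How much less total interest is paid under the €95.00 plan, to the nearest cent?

€259.00

Monthly rate r = 22.3%/12 = 1.85833% = 0.0185833.
At €20.00/mo: n = ⌈−ln(1 − rB₀/P)/ln(1+r)⌉ = 47 payments (last €0.36); total interest = total paid − €615.00 = €305.36.
At €95.00/mo: 7 payments (last €91.36); total interest €46.36.
Interest saved = €305.36 − €46.36 = €259.00.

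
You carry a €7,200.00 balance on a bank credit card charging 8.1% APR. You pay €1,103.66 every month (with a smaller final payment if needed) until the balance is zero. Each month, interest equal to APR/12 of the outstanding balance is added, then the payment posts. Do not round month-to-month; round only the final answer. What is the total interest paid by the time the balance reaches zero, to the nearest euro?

Monthly rate r = 8.1%/12 = 0.675% = 0.00675.
Payoff takes n = ⌈−ln(1 − rB₀/P)/ln(1+r)⌉ = ⌈6.694⌉ = 7 payments; the last is €766.99.
Total paid = 6·€1,103.66 + €766.99 = €7,388.95.
Total interest = total paid − principal = €7,388.95 − €7,200.00 = €188.95.

€189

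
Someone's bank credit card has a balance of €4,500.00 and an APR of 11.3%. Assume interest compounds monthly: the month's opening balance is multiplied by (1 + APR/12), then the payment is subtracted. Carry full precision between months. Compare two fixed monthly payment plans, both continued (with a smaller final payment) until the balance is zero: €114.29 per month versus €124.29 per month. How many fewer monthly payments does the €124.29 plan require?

5 fewer payments

Monthly rate r = 11.3%/12 = 0.941667% = 0.00941667.
At €114.29/mo: n = ⌈−ln(1 − rB₀/P)/ln(1+r)⌉ = 50 payments (last €48.86); total interest = total paid − €4,500.00 = €1,149.07.
At €124.29/mo: 45 payments (last €60.36); total interest €1,029.12.
Payments saved = 50 − 45 = 5.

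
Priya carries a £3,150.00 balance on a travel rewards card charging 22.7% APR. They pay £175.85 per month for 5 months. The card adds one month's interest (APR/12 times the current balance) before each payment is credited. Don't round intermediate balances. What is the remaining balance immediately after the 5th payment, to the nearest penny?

Monthly rate r = 22.7%/12 = 1.89167% = 0.0189167.
Each month: B ← B·(1+r) − £175.85.
Month 1: interest £59.59; balance after payment £3,033.74.
Month 2: interest £57.39; balance after payment £2,915.28.
Month 3: interest £55.15; balance after payment £2,794.57.
Month 4: interest £52.86; balance after payment £2,671.59.
Month 5: interest £50.54; balance after payment £2,546.27.

£2,546.27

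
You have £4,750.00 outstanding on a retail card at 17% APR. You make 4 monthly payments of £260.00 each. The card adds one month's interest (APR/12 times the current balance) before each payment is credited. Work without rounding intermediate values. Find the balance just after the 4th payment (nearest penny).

£3,962.63

Monthly rate r = 17%/12 = 1.41667% = 0.0141667.
Each month: B ← B·(1+r) − £260.00.
Month 1: interest £67.29; balance after payment £4,557.29.
Month 2: interest £64.56; balance after payment £4,361.85.
Month 3: interest £61.79; balance after payment £4,163.65.
Month 4: interest £58.98; balance after payment £3,962.63.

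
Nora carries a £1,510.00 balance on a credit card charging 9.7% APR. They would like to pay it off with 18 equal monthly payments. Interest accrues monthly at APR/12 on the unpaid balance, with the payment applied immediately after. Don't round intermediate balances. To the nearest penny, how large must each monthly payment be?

Monthly rate r = 9.7%/12 = 0.808333% = 0.00808333.
Level-payment amortization: P = B₀·r / (1 − (1+r)^(−n)) = 1510.00·0.00808333 / (1 − 1.00808^(−18)).
Denominator 1 − (1+r)^(−18) = 0.134904252.
P = 12.2058 / 0.134904252 ≈ 90.48.

£90.48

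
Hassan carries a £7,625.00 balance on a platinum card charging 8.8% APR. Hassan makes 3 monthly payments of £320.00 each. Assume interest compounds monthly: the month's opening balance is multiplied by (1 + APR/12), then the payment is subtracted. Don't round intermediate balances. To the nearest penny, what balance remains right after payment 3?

Monthly rate r = 8.8%/12 = 0.733333% = 0.00733333.
Each month: B ← B·(1+r) − £320.00.
Month 1: interest £55.92; balance after payment £7,360.92.
Month 2: interest £53.98; balance after payment £7,094.90.
Month 3: interest £52.03; balance after payment £6,826.93.

£6,826.93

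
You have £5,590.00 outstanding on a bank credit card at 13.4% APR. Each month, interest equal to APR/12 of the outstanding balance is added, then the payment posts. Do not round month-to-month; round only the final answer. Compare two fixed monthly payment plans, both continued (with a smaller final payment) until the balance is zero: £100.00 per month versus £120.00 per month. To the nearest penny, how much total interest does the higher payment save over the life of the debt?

Monthly rate r = 13.4%/12 = 1.11667% = 0.0111667.
At £100.00/mo: n = ⌈−ln(1 − rB₀/P)/ln(1+r)⌉ = 89 payments (last £13.77); total interest = total paid − £5,590.00 = £3,223.77.
At £120.00/mo: 67 payments (last £15.53); total interest £2,345.53.
Interest saved = £3,223.77 − £2,345.53 = £878.24.

£878.24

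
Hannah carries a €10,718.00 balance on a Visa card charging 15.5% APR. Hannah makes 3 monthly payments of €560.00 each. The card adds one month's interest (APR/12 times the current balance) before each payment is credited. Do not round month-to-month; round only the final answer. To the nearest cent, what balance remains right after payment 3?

€9,436.92

Monthly rate r = 15.5%/12 = 1.29167% = 0.0129167.
Each month: B ← B·(1+r) − €560.00.
Month 1: interest €138.44; balance after payment €10,296.44.
Month 2: interest €133.00; balance after payment €9,869.44.
Month 3: interest €127.48; balance after payment €9,436.92.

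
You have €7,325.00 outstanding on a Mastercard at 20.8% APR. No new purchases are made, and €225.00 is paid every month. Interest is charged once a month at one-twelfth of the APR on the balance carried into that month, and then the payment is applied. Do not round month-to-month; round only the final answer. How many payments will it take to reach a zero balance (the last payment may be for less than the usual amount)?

Monthly rate r = 20.8%/12 = 1.73333% = 0.0173333.
Recurrence: B ← B·(1+r) − €225.00.
Month 1: interest €126.97; balance after payment €7,226.97.
Month 2: interest €125.27; balance after payment €7,127.23.
Closed form: n = −ln(1 − rB₀/P)/ln(1+r) = −ln(0.4357)/ln(1.01733) ≈ 48.345, so the balance reaches zero during payment 49.

49 months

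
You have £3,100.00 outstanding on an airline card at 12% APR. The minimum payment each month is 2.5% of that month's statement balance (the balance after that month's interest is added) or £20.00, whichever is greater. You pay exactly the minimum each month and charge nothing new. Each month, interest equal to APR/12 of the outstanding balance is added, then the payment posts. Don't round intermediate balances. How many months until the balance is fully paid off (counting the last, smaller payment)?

Monthly rate r = 12%/12 = 1% = 0.01.
While 2.5% of the post-interest balance exceeds £20.00, each month B ← (B·(1+r))·(1 − 0.025), i.e. B shrinks by the factor (1+r)·0.975 = 0.98475.
This holds for months 1–89. Entering month 90 the balance is £789.54; 2.5% of the post-interest balance is now below £20.00, so the flat £20.00 minimum applies from here.
From month 90 a fixed £20.00 at rate r clears £789.54 in 51 more payments. Total: 89 + 51 = 140 months.

140 months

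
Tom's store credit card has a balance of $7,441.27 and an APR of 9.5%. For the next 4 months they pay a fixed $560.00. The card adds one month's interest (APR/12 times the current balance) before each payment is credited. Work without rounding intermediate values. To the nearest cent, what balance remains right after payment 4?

$5,412.98

Monthly rate r = 9.5%/12 = 0.791667% = 0.00791667.
Each month: B ← B·(1+r) − $560.00.
Month 1: interest $58.91; balance after payment $6,940.18.
Month 2: interest $54.94; balance after payment $6,435.12.
Month 3: interest $50.94; balance after payment $5,926.07.
Month 4: interest $46.91; balance after payment $5,412.98.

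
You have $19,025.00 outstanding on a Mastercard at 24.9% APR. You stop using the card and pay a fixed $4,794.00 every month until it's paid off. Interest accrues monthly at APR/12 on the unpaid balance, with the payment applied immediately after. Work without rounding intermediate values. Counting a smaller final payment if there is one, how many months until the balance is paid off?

5 payments

Monthly rate r = 24.9%/12 = 2.075% = 0.02075.
Recurrence: B ← B·(1+r) − $4,794.00.
Month 1: interest $394.77; balance after payment $14,625.77.
Month 2: interest $303.48; balance after payment $10,135.25.
Month 3: interest $210.31; balance after payment $5,551.56.
Month 4: interest $115.19; balance after payment $872.75.
Month 5: interest $18.11; balance after payment $0.00.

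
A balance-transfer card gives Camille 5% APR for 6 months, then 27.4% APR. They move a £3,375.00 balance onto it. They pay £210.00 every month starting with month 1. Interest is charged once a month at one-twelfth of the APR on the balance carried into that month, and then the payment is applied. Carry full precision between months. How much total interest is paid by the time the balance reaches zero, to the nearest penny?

Promo months 1–6 at r₀ = 5%/12 = 0.00416667; months 7+ at r₁ = 27.4%/12 = 0.0228333.
After month 6: iterate B ← B·(1+r₀) − £210.00 for 6 months → £2,187.06.
Then at r₁ with £210.00/mo: n₂ = −ln(1 − r₁·B/P)/ln(1+r₁) ≈ 12.03 → 13 more payments.
Total paid = 18·£210.00 + £5.90 = £3,785.90; interest = £3,785.90 − £3,375.00 = £410.90.

£410.90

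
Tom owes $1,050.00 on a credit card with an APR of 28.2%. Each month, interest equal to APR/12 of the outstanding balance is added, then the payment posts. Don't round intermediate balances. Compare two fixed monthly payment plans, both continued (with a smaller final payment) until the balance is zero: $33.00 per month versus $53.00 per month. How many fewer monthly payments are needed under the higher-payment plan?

33 fewer payments

Monthly rate r = 28.2%/12 = 2.35% = 0.0235.
At $33.00/mo: n = ⌈−ln(1 − rB₀/P)/ln(1+r)⌉ = 60 payments (last $9.72); total interest = total paid − $1,050.00 = $906.72.
At $53.00/mo: 27 payments (last $51.62); total interest $379.62.
Payments saved = 60 − 27 = 33.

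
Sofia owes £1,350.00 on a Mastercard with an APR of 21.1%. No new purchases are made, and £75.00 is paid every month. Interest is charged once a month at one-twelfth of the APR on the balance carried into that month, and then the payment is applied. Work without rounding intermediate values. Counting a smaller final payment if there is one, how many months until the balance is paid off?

22 payments

Monthly rate r = 21.1%/12 = 1.75833% = 0.0175833.
Recurrence: B ← B·(1+r) − £75.00.
Month 1: interest £23.74; balance after payment £1,298.74.
Month 2: interest £22.84; balance after payment £1,246.57.
Closed form: n = −ln(1 − rB₀/P)/ln(1+r) = −ln(0.6835)/ln(1.01758) ≈ 21.831, so the balance reaches zero during payment 22.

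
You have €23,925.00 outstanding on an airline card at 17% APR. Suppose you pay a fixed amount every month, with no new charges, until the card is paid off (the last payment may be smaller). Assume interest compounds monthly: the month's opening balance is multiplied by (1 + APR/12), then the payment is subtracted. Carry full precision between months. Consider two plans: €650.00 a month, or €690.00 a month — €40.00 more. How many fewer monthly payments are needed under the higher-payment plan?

Monthly rate r = 17%/12 = 1.41667% = 0.0141667.
At €650.00/mo: n = ⌈−ln(1 − rB₀/P)/ln(1+r)⌉ = 53 payments (last €254.35); total interest = total paid − €23,925.00 = €10,129.35.
At €690.00/mo: 49 payments (last €24.64); total interest €9,219.64.
Payments saved = 53 − 49 = 4.

4 fewer payments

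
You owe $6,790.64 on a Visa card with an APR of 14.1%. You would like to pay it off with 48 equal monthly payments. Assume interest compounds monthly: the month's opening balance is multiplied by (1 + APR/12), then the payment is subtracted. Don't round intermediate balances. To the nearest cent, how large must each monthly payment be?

Monthly rate r = 14.1%/12 = 1.175% = 0.01175.
Level-payment amortization: P = B₀·r / (1 − (1+r)^(−n)) = 6790.64·0.01175 / (1 − 1.01175^(−48)).
Denominator 1 − (1+r)^(−48) = 0.429197623.
P = 79.79 / 0.429197623 ≈ 185.91.

$185.91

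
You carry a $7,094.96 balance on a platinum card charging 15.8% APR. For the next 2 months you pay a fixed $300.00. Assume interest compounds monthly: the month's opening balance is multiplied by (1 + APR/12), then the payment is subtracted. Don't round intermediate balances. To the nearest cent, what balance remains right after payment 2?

$6,679.07

Monthly rate r = 15.8%/12 = 1.31667% = 0.0131667.
Each month: B ← B·(1+r) − $300.00.
Month 1: interest $93.42; balance after payment $6,888.38.
Month 2: interest $90.70; balance after payment $6,679.07.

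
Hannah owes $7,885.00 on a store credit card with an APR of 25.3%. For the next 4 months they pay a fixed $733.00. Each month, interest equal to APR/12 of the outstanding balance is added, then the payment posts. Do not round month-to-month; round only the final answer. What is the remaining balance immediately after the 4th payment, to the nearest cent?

$5,545.26

Monthly rate r = 25.3%/12 = 2.10833% = 0.0210833.
Each month: B ← B·(1+r) − $733.00.
Month 1: interest $166.24; balance after payment $7,318.24.
Month 2: interest $154.29; balance after payment $6,739.54.
Month 3: interest $142.09; balance after payment $6,148.63.
Month 4: interest $129.63; balance after payment $5,545.26.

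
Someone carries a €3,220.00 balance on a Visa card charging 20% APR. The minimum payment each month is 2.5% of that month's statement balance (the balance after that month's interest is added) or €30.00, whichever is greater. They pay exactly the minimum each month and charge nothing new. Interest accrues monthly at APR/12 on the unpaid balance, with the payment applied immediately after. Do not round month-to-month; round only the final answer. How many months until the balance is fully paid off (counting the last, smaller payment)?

Monthly rate r = 20%/12 = 1.66667% = 0.0166667.
While 2.5% of the post-interest balance exceeds €30.00, each month B ← (B·(1+r))·(1 − 0.025), i.e. B shrinks by the factor (1+r)·0.975 = 0.99125.
This holds for months 1–115. Entering month 116 the balance is €1,171.99; 2.5% of the post-interest balance is now below €30.00, so the flat €30.00 minimum applies from here.
From month 116 a fixed €30.00 at rate r clears €1,171.99 in 64 more payments. Total: 115 + 64 = 179 months.

179 months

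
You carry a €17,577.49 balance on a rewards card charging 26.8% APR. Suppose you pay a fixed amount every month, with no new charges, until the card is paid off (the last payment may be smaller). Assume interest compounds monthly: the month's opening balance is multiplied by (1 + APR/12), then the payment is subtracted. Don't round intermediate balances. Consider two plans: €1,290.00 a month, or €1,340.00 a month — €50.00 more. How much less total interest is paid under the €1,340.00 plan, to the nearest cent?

Monthly rate r = 26.8%/12 = 2.23333% = 0.0223333.
At €1,290.00/mo: n = ⌈−ln(1 − rB₀/P)/ln(1+r)⌉ = 17 payments (last €555.64); total interest = total paid − €17,577.49 = €3,618.15.
At €1,340.00/mo: 16 payments (last €934.47); total interest €3,456.98.
Interest saved = €3,618.15 − €3,456.98 = €161.17.

€161.17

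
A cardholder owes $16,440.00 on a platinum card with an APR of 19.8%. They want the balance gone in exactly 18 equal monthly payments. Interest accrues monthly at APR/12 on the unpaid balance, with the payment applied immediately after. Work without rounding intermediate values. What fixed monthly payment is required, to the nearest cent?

$1,063.13

Monthly rate r = 19.8%/12 = 1.65% = 0.0165.
Level-payment amortization: P = B₀·r / (1 − (1+r)^(−n)) = 16440.00·0.0165 / (1 − 1.0165^(−18)).
Denominator 1 − (1+r)^(−18) = 0.255152942.
P = 271.26 / 0.255152942 ≈ 1063.13.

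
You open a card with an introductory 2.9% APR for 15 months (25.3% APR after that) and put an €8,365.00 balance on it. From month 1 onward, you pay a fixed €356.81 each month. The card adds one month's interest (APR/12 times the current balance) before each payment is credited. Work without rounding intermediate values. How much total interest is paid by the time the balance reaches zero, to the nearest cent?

€609.07

Promo months 1–15 at r₀ = 2.9%/12 = 0.00241667; months 16+ at r₁ = 25.3%/12 = 0.0210833.
After month 15: iterate B ← B·(1+r₀) − €356.81 for 15 months → €3,229.77.
Then at r₁ with €356.81/mo: n₂ = −ln(1 − r₁·B/P)/ln(1+r₁) ≈ 10.15 → 11 more payments.
Total paid = 25·€356.81 + €53.82 = €8,974.07; interest = €8,974.07 − €8,365.00 = €609.07.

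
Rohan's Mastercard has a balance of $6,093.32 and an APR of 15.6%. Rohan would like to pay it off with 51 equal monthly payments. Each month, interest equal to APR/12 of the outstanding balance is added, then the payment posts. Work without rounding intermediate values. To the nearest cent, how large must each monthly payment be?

Monthly rate r = 15.6%/12 = 1.3% = 0.013.
Level-payment amortization: P = B₀·r / (1 − (1+r)^(−n)) = 6093.32·0.013 / (1 − 1.013^(−51)).
Denominator 1 − (1+r)^(−51) = 0.482490548.
P = 79.2132 / 0.482490548 ≈ 164.18.

$164.18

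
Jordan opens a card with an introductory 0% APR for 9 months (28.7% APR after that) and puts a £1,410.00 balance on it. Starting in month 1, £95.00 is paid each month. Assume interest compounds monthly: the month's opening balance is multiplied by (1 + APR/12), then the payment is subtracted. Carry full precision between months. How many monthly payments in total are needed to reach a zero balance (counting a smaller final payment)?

Promo months 1–9 at r₀ = 0%/12 = 0; months 10+ at r₁ = 28.7%/12 = 0.0239167.
After month 9 (no interest yet): B = £1,410.00 − 9·£95.00 = £555.00.
Then at r₁ with £95.00/mo: n₂ = −ln(1 − r₁·B/P)/ln(1+r₁) ≈ 6.37 → 7 more payments.

16 payments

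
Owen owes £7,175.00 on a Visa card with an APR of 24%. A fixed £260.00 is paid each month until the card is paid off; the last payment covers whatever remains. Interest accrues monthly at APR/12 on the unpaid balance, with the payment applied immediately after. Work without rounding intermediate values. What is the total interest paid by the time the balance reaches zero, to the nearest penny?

Monthly rate r = 24%/12 = 2% = 0.02.
Payoff takes n = ⌈−ln(1 − rB₀/P)/ln(1+r)⌉ = ⌈40.540⌉ = 41 payments; the last is £140.93.
Total paid = 40·£260.00 + £140.93 = £10,540.93.
Total interest = total paid − principal = £10,540.93 − £7,175.00 = £3,365.93.

£3,365.93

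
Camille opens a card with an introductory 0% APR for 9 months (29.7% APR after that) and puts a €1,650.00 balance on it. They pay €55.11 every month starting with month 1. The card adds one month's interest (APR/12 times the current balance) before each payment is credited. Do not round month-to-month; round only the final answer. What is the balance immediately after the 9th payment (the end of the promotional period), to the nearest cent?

Promo months 1–9 at r₀ = 0%/12 = 0; months 10+ at r₁ = 29.7%/12 = 0.02475.
After month 9 (no interest yet): B = €1,650.00 − 9·€55.11 = €1,154.01.

€1,154.01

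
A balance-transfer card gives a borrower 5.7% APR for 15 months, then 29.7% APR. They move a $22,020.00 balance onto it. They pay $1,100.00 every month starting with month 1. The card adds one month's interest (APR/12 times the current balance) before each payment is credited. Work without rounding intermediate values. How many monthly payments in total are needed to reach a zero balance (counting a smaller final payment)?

22 months

Promo months 1–15 at r₀ = 5.7%/12 = 0.00475; months 16+ at r₁ = 29.7%/12 = 0.02475.
After month 15: iterate B ← B·(1+r₀) − $1,100.00 for 15 months → $6,582.10.
Then at r₁ with $1,100.00/mo: n₂ = −ln(1 − r₁·B/P)/ln(1+r₁) ≈ 6.56 → 7 more payments.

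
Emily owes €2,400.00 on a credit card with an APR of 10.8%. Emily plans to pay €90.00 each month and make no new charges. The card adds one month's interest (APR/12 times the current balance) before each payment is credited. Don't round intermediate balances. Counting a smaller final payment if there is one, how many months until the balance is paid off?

31 payments

Monthly rate r = 10.8%/12 = 0.9% = 0.009.
Recurrence: B ← B·(1+r) − €90.00.
Month 1: interest €21.60; balance after payment €2,331.60.
Month 2: interest €20.98; balance after payment €2,262.58.
Closed form: n = −ln(1 − rB₀/P)/ln(1+r) = −ln(0.76)/ln(1.009) ≈ 30.630, so the balance reaches zero during payment 31.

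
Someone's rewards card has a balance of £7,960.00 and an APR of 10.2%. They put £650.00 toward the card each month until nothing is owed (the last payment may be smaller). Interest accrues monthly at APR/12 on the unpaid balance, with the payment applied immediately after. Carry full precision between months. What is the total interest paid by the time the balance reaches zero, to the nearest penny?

Monthly rate r = 10.2%/12 = 0.85% = 0.0085.
Payoff takes n = ⌈−ln(1 − rB₀/P)/ln(1+r)⌉ = ⌈12.986⌉ = 13 payments; the last is £641.20.
Total paid = 12·£650.00 + £641.20 = £8,441.20.
Total interest = total paid − principal = £8,441.20 − £7,960.00 = £481.20.

£481.20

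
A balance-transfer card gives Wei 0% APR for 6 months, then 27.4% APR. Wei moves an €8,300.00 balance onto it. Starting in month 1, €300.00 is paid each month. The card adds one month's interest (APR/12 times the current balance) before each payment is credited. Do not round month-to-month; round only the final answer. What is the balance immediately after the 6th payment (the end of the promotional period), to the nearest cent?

€6,500.00

Promo months 1–6 at r₀ = 0%/12 = 0; months 7+ at r₁ = 27.4%/12 = 0.0228333.
After month 6 (no interest yet): B = €8,300.00 − 6·€300.00 = €6,500.00.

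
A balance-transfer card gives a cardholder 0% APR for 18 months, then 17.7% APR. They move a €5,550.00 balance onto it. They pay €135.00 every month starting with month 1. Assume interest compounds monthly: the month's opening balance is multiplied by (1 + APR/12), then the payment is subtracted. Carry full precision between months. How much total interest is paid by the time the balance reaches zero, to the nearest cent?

Promo months 1–18 at r₀ = 0%/12 = 0; months 19+ at r₁ = 17.7%/12 = 0.01475.
After month 18 (no interest yet): B = €5,550.00 − 18·€135.00 = €3,120.00.
Then at r₁ with €135.00/mo: n₂ = −ln(1 − r₁·B/P)/ln(1+r₁) ≈ 28.47 → 29 more payments.
Total paid = 46·€135.00 + €63.67 = €6,273.67; interest = €6,273.67 − €5,550.00 = €723.67.

€723.67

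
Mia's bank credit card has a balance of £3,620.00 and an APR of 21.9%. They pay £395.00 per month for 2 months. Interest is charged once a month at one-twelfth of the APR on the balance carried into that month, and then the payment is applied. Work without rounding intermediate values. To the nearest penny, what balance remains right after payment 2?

£2,956.13

Monthly rate r = 21.9%/12 = 1.825% = 0.01825.
Each month: B ← B·(1+r) − £395.00.
Month 1: interest £66.06; balance after payment £3,291.07.
Month 2: interest £60.06; balance after payment £2,956.13.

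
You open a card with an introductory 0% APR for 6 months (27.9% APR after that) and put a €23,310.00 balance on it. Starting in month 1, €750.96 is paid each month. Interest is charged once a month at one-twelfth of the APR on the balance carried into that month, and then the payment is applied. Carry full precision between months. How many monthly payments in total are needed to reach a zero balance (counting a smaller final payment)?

44 months

Promo months 1–6 at r₀ = 0%/12 = 0; months 7+ at r₁ = 27.9%/12 = 0.02325.
After month 6 (no interest yet): B = €23,310.00 − 6·€750.96 = €18,804.24.
Then at r₁ with €750.96/mo: n₂ = −ln(1 − r₁·B/P)/ln(1+r₁) ≈ 37.97 → 38 more payments.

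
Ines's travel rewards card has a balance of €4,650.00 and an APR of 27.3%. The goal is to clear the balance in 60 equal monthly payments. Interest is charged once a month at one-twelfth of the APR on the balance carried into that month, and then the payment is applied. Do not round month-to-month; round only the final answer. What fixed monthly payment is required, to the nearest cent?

Monthly rate r = 27.3%/12 = 2.275% = 0.02275.
Level-payment amortization: P = B₀·r / (1 − (1+r)^(−n)) = 4650.00·0.02275 / (1 − 1.02275^(−60)).
Denominator 1 − (1+r)^(−60) = 0.740683167.
P = 105.787 / 0.740683167 ≈ 142.82.

€142.82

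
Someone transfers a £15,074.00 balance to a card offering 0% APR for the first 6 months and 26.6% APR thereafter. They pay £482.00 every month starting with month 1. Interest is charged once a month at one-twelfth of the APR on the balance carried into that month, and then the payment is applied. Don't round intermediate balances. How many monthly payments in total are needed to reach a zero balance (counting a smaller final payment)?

44 payments

Promo months 1–6 at r₀ = 0%/12 = 0; months 7+ at r₁ = 26.6%/12 = 0.0221667.
After month 6 (no interest yet): B = £15,074.00 − 6·£482.00 = £12,182.00.
Then at r₁ with £482.00/mo: n₂ = −ln(1 − r₁·B/P)/ln(1+r₁) ≈ 37.47 → 38 more payments.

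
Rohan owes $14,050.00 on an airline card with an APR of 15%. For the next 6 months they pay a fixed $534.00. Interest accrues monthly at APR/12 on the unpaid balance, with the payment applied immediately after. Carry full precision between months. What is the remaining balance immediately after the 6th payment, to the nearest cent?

$11,831.42

Monthly rate r = 15%/12 = 1.25% = 0.0125.
Each month: B ← B·(1+r) − $534.00.
Month 1: interest $175.62; balance after payment $13,691.62.
Month 2: interest $171.15; balance after payment $13,328.77.
Month 3: interest $166.61; balance after payment $12,961.38.
Month 4: interest $162.02; balance after payment $12,589.40.
Month 5: interest $157.37; balance after payment $12,212.76.
Month 6: interest $152.66; balance after payment $11,831.42.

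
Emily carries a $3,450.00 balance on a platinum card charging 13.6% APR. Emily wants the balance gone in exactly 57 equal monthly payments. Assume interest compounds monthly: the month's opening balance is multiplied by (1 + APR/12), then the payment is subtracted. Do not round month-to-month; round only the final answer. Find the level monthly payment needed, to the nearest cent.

Monthly rate r = 13.6%/12 = 1.13333% = 0.0113333.
Level-payment amortization: P = B₀·r / (1 − (1+r)^(−n)) = 3450.00·0.0113333 / (1 − 1.01133^(−57)).
Denominator 1 − (1+r)^(−57) = 0.473954074.
P = 39.1 / 0.473954074 ≈ 82.50.

$82.50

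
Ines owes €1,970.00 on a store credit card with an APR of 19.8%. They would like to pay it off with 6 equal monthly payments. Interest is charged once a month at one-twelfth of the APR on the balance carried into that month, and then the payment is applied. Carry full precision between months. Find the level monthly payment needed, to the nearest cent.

Monthly rate r = 19.8%/12 = 1.65% = 0.0165.
Level-payment amortization: P = B₀·r / (1 − (1+r)^(−n)) = 1970.00·0.0165 / (1 − 1.0165^(−6)).
Denominator 1 − (1+r)^(−6) = 0.093525269.
P = 32.505 / 0.093525269 ≈ 347.55.

€347.55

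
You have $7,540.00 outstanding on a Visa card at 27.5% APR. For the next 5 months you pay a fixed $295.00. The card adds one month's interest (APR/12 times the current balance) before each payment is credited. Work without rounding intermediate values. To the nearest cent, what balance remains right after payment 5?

$6,900.30

Monthly rate r = 27.5%/12 = 2.29167% = 0.0229167.
Each month: B ← B·(1+r) − $295.00.
Month 1: interest $172.79; balance after payment $7,417.79.
Month 2: interest $169.99; balance after payment $7,292.78.
Month 3: interest $167.13; balance after payment $7,164.91.
Month 4: interest $164.20; balance after payment $7,034.10.
Month 5: interest $161.20; balance after payment $6,900.30.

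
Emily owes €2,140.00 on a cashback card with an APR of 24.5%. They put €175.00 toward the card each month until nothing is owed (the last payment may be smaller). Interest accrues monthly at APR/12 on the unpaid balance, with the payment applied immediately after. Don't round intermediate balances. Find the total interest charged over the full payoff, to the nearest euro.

€347

Monthly rate r = 24.5%/12 = 2.04167% = 0.0204167.
Payoff takes n = ⌈−ln(1 − rB₀/P)/ln(1+r)⌉ = ⌈14.212⌉ = 15 payments; the last is €37.38.
Total paid = 14·€175.00 + €37.38 = €2,487.38.
Total interest = total paid − principal = €2,487.38 − €2,140.00 = €347.38.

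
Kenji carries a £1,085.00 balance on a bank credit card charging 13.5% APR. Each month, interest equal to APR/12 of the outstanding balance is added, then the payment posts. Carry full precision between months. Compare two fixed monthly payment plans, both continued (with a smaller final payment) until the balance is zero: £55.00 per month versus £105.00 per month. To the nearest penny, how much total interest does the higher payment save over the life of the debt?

£73.86

Monthly rate r = 13.5%/12 = 1.125% = 0.01125.
At £55.00/mo: n = ⌈−ln(1 − rB₀/P)/ln(1+r)⌉ = 23 payments (last £23.79); total interest = total paid − £1,085.00 = £148.79.
At £105.00/mo: 12 payments (last £4.93); total interest £74.93.
Interest saved = £148.79 − £74.93 = £73.86.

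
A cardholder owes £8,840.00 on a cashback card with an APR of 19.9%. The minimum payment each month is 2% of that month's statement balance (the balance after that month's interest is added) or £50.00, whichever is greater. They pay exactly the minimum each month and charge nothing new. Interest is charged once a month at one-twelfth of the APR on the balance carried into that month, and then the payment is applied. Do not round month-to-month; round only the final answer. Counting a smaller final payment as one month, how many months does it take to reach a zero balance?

Monthly rate r = 19.9%/12 = 1.65833% = 0.0165833.
While 2% of the post-interest balance exceeds £50.00, each month B ← (B·(1+r))·(1 − 0.02), i.e. B shrinks by the factor (1+r)·0.98 = 0.99625.
This holds for months 1–341. Entering month 342 the balance is £2,456.42; 2% of the post-interest balance is now below £50.00, so the flat £50.00 minimum applies from here.
From month 342 a fixed £50.00 at rate r clears £2,456.42 in 103 more payments. Total: 341 + 103 = 444 months.

444 months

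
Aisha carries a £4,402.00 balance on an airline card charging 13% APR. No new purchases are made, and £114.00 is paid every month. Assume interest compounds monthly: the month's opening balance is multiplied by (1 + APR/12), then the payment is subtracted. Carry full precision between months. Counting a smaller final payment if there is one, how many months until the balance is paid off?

Monthly rate r = 13%/12 = 1.08333% = 0.0108333.
Recurrence: B ← B·(1+r) − £114.00.
Month 1: interest £47.69; balance after payment £4,335.69.
Month 2: interest £46.97; balance after payment £4,268.66.
Closed form: n = −ln(1 − rB₀/P)/ln(1+r) = −ln(0.58168)/ln(1.01083) ≈ 50.286, so the balance reaches zero during payment 51.

51 payments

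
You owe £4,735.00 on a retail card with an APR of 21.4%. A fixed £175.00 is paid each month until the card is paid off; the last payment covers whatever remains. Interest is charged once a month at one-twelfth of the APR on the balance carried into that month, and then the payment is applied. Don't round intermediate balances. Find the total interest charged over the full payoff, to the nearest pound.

Monthly rate r = 21.4%/12 = 1.78333% = 0.0178333.
Payoff takes n = ⌈−ln(1 − rB₀/P)/ln(1+r)⌉ = ⌈37.269⌉ = 38 payments; the last is £47.47.
Total paid = 37·£175.00 + £47.47 = £6,522.47.
Total interest = total paid − principal = £6,522.47 − £4,735.00 = £1,787.47.

£1,787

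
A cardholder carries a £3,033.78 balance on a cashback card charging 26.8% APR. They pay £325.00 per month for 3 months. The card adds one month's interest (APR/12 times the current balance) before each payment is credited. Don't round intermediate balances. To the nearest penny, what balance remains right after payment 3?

Monthly rate r = 26.8%/12 = 2.23333% = 0.0223333.
Each month: B ← B·(1+r) − £325.00.
Month 1: interest £67.75; balance after payment £2,776.53.
Month 2: interest £62.01; balance after payment £2,513.54.
Month 3: interest £56.14; balance after payment £2,244.68.

£2,244.68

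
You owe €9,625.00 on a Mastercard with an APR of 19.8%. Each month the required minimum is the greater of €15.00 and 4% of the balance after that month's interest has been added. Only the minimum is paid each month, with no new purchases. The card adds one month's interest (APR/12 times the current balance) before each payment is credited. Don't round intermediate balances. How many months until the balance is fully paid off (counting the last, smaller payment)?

166 months

Monthly rate r = 19.8%/12 = 1.65% = 0.0165.
While 4% of the post-interest balance exceeds €15.00, each month B ← (B·(1+r))·(1 − 0.04), i.e. B shrinks by the factor (1+r)·0.96 = 0.97584.
This holds for months 1–134. Entering month 135 the balance is €363.19; 4% of the post-interest balance is now below €15.00, so the flat €15.00 minimum applies from here.
From month 135 a fixed €15.00 at rate r clears €363.19 in 32 more payments. Total: 134 + 32 = 166 months.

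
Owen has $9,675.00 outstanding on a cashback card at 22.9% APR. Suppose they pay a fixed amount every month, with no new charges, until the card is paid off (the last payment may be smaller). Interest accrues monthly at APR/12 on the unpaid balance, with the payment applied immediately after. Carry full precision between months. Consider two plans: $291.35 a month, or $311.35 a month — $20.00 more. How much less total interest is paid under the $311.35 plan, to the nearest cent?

$672.67

Monthly rate r = 22.9%/12 = 1.90833% = 0.0190833.
At $291.35/mo: n = ⌈−ln(1 − rB₀/P)/ln(1+r)⌉ = 54 payments (last $37.94); total interest = total paid − $9,675.00 = $5,804.49.
At $311.35/mo: 48 payments (last $173.37); total interest $5,131.82.
Interest saved = $5,804.49 − $5,131.82 = $672.67.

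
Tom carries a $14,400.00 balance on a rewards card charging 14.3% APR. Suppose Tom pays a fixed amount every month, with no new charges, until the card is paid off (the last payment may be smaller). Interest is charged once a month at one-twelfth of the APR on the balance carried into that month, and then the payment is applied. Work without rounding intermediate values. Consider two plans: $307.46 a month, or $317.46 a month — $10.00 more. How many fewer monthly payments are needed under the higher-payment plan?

Monthly rate r = 14.3%/12 = 1.19167% = 0.0119167.
At $307.46/mo: n = ⌈−ln(1 − rB₀/P)/ln(1+r)⌉ = 69 payments (last $290.19); total interest = total paid − $14,400.00 = $6,797.47.
At $317.46/mo: 66 payments (last $206.78); total interest $6,441.68.
Payments saved = 69 − 66 = 3.

3 fewer payments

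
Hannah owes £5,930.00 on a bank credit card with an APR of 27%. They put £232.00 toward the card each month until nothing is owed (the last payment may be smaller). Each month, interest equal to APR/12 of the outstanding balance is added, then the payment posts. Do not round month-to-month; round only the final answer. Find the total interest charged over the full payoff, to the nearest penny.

Monthly rate r = 27%/12 = 2.25% = 0.0225.
Payoff takes n = ⌈−ln(1 − rB₀/P)/ln(1+r)⌉ = ⌈38.467⌉ = 39 payments; the last is £109.04.
Total paid = 38·£232.00 + £109.04 = £8,925.04.
Total interest = total paid − principal = £8,925.04 − £5,930.00 = £2,995.04.

£2,995.04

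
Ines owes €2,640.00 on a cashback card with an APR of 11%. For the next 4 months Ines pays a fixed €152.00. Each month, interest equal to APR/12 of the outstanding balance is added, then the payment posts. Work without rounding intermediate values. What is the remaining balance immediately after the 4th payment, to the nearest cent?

Monthly rate r = 11%/12 = 0.916667% = 0.00916667.
Each month: B ← B·(1+r) − €152.00.
Month 1: interest €24.20; balance after payment €2,512.20.
Month 2: interest €23.03; balance after payment €2,383.23.
Month 3: interest €21.85; balance after payment €2,253.07.
Month 4: interest €20.65; balance after payment €2,121.73.

€2,121.73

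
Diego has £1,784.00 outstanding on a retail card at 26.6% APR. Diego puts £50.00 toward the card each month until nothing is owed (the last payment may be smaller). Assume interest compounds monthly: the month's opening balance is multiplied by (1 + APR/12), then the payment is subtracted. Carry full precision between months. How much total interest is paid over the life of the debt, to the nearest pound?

£1,785

Monthly rate r = 26.6%/12 = 2.21667% = 0.0221667.
Payoff takes n = ⌈−ln(1 − rB₀/P)/ln(1+r)⌉ = ⌈71.380⌉ = 72 payments; the last is £19.13.
Total paid = 71·£50.00 + £19.13 = £3,569.13.
Total interest = total paid − principal = £3,569.13 − £1,784.00 = £1,785.13.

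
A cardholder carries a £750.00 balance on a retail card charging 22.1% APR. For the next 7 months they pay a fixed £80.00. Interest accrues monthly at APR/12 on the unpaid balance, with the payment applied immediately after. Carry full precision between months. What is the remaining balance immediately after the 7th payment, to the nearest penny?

Monthly rate r = 22.1%/12 = 1.84167% = 0.0184167.
Each month: B ← B·(1+r) − £80.00.
Month 1: interest £13.81; balance after payment £683.81.
Month 2: interest £12.59; balance after payment £616.41.
Month 3: interest £11.35; balance after payment £547.76.
Month 4: interest £10.09; balance after payment £477.85.
Month 5: interest £8.80; balance after payment £406.65.
Month 6: interest £7.49; balance after payment £334.14.
Month 7: interest £6.15; balance after payment £260.29.

£260.29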